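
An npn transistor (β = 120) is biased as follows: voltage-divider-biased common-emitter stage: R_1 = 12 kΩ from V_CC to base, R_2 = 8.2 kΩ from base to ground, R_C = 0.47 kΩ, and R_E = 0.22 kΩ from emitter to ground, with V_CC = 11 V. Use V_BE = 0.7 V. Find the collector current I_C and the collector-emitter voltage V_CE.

I_C ≈ 14 mA, V_CE ≈ 1.1 V

Thevenize the base divider: V_Th = V_CC·R_2/(R_1+R_2) = 11×8.2/20.2 = 4.47 V, R_Th = R_1‖R_2 = 4.87 kΩ.
Base-emitter loop: V_Th = I_B·R_Th + V_BE + (β+1)I_B·R_E, so I_B = (4.47 − 0.7) / (4.87 + 121×0.22) = 0.12 mA.
I_C = β·I_B = 120×0.12 = 14.3 mA, and I_E = (β+1)I_B = 14.5 mA.
V_CE = V_CC − I_C·R_C − I_E·R_E = 11 − 14.3×0.47 − 14.5×0.22 = 1.07 V.
V_CE = 1.07 V > 0.2 V confirms active-region operation.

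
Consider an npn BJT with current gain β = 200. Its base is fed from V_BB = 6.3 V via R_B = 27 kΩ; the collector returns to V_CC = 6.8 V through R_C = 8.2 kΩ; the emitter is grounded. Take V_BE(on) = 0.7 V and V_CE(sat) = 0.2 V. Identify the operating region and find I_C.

Assume active: I_B = (6.3 − 0.7)/27 = 0.207 mA, giving I_C = β·I_B = 41.5 mA.
But then V_CE = 6.8 − 41.5×8.2 = -333 V < V_CE(sat) = 0.2 V — impossible in the active region.
So the transistor is saturated. With V_CE = 0.2 V, I_C = (V_CC − 0.2)/R_C = 6.6/8.2 = 0.805 mA.
Check: β·I_B = 41.5 mA > I_C = 0.805 mA, confirming saturation.

saturation; I_C ≈ 0.8 mA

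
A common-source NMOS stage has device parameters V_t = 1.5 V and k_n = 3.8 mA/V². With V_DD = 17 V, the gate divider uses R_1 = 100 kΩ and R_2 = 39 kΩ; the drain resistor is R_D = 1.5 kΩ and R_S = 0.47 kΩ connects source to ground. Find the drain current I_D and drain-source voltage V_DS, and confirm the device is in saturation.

V_G = V_DD·R_2/(R_1+R_2) = 17×39/139 = 4.77 V.
Assume saturation: I_D = (k_n/2)(V_GS − V_t)² with V_GS = V_G − I_D·R_S = 4.77 − 0.47·I_D.
Substituting gives 0.42·I_D² − 6.84·I_D + 20.3 = 0, with roots I_D = 3.91 or 12.4 mA.
The root I_D = 12.4 mA gives V_GS = -1.05 V ≤ V_t, so take I_D = 3.91 mA.
Then V_GS = 2.93 V and V_DS = V_DD − I_D(R_D+R_S) = 17 − 3.91×1.97 = 9.3 V.
Saturation requires V_DS ≥ V_GS − V_t = 1.43 V; 9.3 ≥ 1.43 ✓.

I_D ≈ 3.9 mA, V_DS ≈ 9.3 V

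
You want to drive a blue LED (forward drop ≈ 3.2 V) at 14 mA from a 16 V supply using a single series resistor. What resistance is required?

The resistor drops V_S − V_D = 16 − 3.2 = 12.8 V at 14 mA.
R = 12.8 V / 14 mA = 0.914 kΩ.

R ≈ 0.91 kΩ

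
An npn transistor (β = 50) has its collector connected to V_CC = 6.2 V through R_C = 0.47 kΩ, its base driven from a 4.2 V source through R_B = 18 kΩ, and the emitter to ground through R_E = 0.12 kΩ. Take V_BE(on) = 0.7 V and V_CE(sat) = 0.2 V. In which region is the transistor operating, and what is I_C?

Assume active. Base-emitter loop: I_B = (V_BB − V_BE)/(R_B + (β+1)R_E) = (4.2 − 0.7)/(18 + 51×0.12) = 0.145 mA.
I_C = β·I_B = 50×0.145 = 7.26 mA.
V_CE = V_CC − I_C·R_C − I_E·R_E = 6.2 − 7.26×0.47 − 7.4×0.12 = 1.9 V > V_CE(sat), so the active-region assumption holds.

active; I_C ≈ 7.3 mA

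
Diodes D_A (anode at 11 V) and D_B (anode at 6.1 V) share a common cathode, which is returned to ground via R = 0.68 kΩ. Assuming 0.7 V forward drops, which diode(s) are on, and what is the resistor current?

Assume both conduct. Then node N would need to be at both 11−0.7 = 10.3 V and 6.1−0.7 = 5.4 V, which is impossible.
Assume only D_A conducts: V_N = 11 − 0.7 = 10.3 V, so I_R = 10.3/0.68 = 15.1 mA.
Check D_B: its anode-to-cathode voltage is 6.1 − 10.3 = -4.2 V < 0.7 V, so it is off. The assumption is consistent.

Only D_A conducts; I_R ≈ 15 mA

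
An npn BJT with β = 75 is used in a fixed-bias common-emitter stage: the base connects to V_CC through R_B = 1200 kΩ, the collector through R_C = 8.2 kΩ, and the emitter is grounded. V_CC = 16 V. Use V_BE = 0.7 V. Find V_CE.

V_CE ≈ 8.2 V

Base loop: V_CC = I_B·R_B + V_BE, so I_B = (16 − 0.7)/1200 kΩ = 0.0128 mA.
In the active region I_C = β·I_B = 75 × 0.0128 = 0.956 mA.
Collector loop: V_CE = V_CC − I_C·R_C = 16 − 0.956×8.2 = 8.16 V.
Since V_CE = 8.16 V > V_CE(sat) ≈ 0.2 V, the transistor is in the active region as assumed.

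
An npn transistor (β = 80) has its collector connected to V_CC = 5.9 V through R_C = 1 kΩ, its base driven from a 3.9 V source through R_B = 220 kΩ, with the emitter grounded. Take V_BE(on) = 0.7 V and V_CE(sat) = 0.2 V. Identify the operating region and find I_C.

active; I_C ≈ 1.2 mA

Assume active. Base-emitter loop: I_B = (V_BB − V_BE)/R_B = (3.9 − 0.7)/220 = 0.0145 mA.
I_C = β·I_B = 80×0.0145 = 1.16 mA.
V_CE = V_CC − I_C·R_C = 5.9 − 1.16×1 = 4.74 V > V_CE(sat), so the active-region assumption holds.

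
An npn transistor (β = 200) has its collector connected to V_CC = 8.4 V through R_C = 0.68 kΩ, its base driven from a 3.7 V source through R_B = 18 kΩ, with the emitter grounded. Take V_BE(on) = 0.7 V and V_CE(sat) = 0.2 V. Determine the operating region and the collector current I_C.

Assume active: I_B = (3.7 − 0.7)/18 = 0.167 mA, giving I_C = β·I_B = 33.3 mA.
But then V_CE = 8.4 − 33.3×0.68 = -14.3 V < V_CE(sat) = 0.2 V — impossible in the active region.
So the transistor is saturated. With V_CE = 0.2 V, I_C = (V_CC − 0.2)/R_C = 8.2/0.68 = 12.1 mA.
Check: β·I_B = 33.3 mA > I_C = 12.1 mA, confirming saturation.

saturation; I_C ≈ 12 mA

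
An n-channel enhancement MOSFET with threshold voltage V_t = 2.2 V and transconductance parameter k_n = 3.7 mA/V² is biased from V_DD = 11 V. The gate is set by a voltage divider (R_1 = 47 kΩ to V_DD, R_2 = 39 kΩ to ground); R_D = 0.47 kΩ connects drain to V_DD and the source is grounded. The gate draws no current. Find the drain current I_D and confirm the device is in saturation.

I_D ≈ 14 mA

V_G = V_DD·R_2/(R_1+R_2) = 11×39/86 = 4.99 V. With the source grounded, V_GS = V_G = 4.99 V.
Assume saturation: I_D = (k_n/2)(V_GS − V_t)² = (3.7/2)×(4.99 − 2.2)² = 1.85×2.79² = 14.4 mA.
V_DS = V_DD − I_D·R_D = 11 − 14.4×0.47 = 4.24 V.
Saturation requires V_DS ≥ V_GS − V_t = 2.79 V; 4.24 ≥ 2.79 ✓.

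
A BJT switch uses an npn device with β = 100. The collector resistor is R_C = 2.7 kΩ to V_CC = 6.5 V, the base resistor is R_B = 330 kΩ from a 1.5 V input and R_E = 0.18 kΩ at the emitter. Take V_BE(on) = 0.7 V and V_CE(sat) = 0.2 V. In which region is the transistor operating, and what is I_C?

active; I_C ≈ 0.23 mA

Assume active. Base-emitter loop: I_B = (V_BB − V_BE)/(R_B + (β+1)R_E) = (1.5 − 0.7)/(330 + 101×0.18) = 0.0023 mA.
I_C = β·I_B = 100×0.0023 = 0.23 mA.
V_CE = V_CC − I_C·R_C − I_E·R_E = 6.5 − 0.23×2.7 − 0.232×0.18 = 5.84 V > V_CE(sat), so the active-region assumption holds.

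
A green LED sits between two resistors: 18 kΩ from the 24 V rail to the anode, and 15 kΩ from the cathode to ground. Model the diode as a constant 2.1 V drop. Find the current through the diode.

I ≈ 0.66 mA

The two resistors are in series with the diode, so KVL gives 24 = I·18 + 2.1 + I·15.
I = (24 − 2.1) / (18 + 15) kΩ = 21.9 / 33 = 0.664 mA.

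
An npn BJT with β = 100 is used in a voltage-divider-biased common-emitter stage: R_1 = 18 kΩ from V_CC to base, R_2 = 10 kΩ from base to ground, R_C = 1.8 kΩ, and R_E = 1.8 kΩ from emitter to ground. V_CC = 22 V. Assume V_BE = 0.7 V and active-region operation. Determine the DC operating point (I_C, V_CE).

I_C ≈ 3.8 mA, V_CE ≈ 8.2 V

Thevenize the base divider: V_Th = V_CC·R_2/(R_1+R_2) = 22×10/28 = 7.86 V, R_Th = R_1‖R_2 = 6.43 kΩ.
Base-emitter loop: V_Th = I_B·R_Th + V_BE + (β+1)I_B·R_E, so I_B = (7.86 − 0.7) / (6.43 + 101×1.8) = 0.038 mA.
I_C = β·I_B = 100×0.038 = 3.8 mA, and I_E = (β+1)I_B = 3.84 mA.
V_CE = V_CC − I_C·R_C − I_E·R_E = 22 − 3.8×1.8 − 3.84×1.8 = 8.24 V.
V_CE = 8.24 V > 0.2 V confirms active-region operation.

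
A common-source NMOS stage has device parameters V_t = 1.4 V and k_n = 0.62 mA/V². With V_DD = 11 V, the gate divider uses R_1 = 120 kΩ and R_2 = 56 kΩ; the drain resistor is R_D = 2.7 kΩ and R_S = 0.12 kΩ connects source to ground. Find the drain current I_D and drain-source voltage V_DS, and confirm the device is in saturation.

I_D ≈ 1.2 mA, V_DS ≈ 7.7 V

V_G = V_DD·R_2/(R_1+R_2) = 11×56/176 = 3.5 V.
Assume saturation: I_D = (k_n/2)(V_GS − V_t)² with V_GS = V_G − I_D·R_S = 3.5 − 0.12·I_D.
Substituting gives 0.00446·I_D² − 1.16·I_D + 1.37 = 0, with roots I_D = 1.19 or 258 mA.
The root I_D = 258 mA gives V_GS = -27.4 V ≤ V_t, so take I_D = 1.19 mA.
Then V_GS = 3.36 V and V_DS = V_DD − I_D(R_D+R_S) = 11 − 1.19×2.82 = 7.65 V.
Saturation requires V_DS ≥ V_GS − V_t = 1.96 V; 7.65 ≥ 1.96 ✓.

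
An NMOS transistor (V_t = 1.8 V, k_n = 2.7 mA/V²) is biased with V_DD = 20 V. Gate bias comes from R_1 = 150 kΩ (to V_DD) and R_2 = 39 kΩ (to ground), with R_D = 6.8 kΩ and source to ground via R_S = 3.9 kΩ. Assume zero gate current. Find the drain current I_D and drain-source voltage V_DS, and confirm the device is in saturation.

V_G = V_DD·R_2/(R_1+R_2) = 20×39/189 = 4.13 V.
Assume saturation: I_D = (k_n/2)(V_GS − V_t)² with V_GS = V_G − I_D·R_S = 4.13 − 3.9·I_D.
Substituting gives 20.5·I_D² − 25.5·I_D + 7.31 = 0, with roots I_D = 0.449 or 0.793 mA.
The root I_D = 0.793 mA gives V_GS = 1.03 V ≤ V_t, so take I_D = 0.449 mA.
Then V_GS = 2.38 V and V_DS = V_DD − I_D(R_D+R_S) = 20 − 0.449×10.7 = 15.2 V.
Saturation requires V_DS ≥ V_GS − V_t = 0.577 V; 15.2 ≥ 0.577 ✓.

I_D ≈ 0.45 mA, V_DS ≈ 15 V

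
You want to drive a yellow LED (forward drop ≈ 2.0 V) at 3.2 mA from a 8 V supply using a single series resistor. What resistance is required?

R ≈ 1.9 kΩ

The resistor drops V_S − V_D = 8 − 2.0 = 6 V at 3.2 mA.
R = 6 V / 3.2 mA = 1.88 kΩ.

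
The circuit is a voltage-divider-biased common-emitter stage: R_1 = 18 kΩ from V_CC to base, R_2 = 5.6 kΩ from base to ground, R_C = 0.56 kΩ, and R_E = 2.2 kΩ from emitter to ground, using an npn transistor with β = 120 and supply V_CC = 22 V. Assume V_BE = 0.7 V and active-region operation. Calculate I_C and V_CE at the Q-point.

I_C ≈ 2 mA, V_CE ≈ 16 V

Thevenize the base divider: V_Th = V_CC·R_2/(R_1+R_2) = 22×5.6/23.6 = 5.22 V, R_Th = R_1‖R_2 = 4.27 kΩ.
Base-emitter loop: V_Th = I_B·R_Th + V_BE + (β+1)I_B·R_E, so I_B = (5.22 − 0.7) / (4.27 + 121×2.2) = 0.0167 mA.
I_C = β·I_B = 120×0.0167 = 2.01 mA, and I_E = (β+1)I_B = 2.02 mA.
V_CE = V_CC − I_C·R_C − I_E·R_E = 22 − 2.01×0.56 − 2.02×2.2 = 16.4 V.
V_CE = 16.4 V > 0.2 V confirms active-region operation.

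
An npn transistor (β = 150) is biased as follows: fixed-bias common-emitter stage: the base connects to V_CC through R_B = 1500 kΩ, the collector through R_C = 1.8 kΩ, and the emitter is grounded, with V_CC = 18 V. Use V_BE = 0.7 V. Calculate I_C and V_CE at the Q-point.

I_C ≈ 1.7 mA, V_CE ≈ 15 V

Base loop: V_CC = I_B·R_B + V_BE, so I_B = (18 − 0.7)/1500 kΩ = 0.0115 mA.
In the active region I_C = β·I_B = 150 × 0.0115 = 1.73 mA.
Collector loop: V_CE = V_CC − I_C·R_C = 18 − 1.73×1.8 = 14.9 V.
Since V_CE = 14.9 V > V_CE(sat) ≈ 0.2 V, the transistor is in the active region as assumed.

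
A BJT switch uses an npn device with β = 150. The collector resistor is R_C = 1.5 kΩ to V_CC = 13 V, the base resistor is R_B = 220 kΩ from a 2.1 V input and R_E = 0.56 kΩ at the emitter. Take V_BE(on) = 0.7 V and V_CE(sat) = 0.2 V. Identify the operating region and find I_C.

active; I_C ≈ 0.69 mA

Assume active. Base-emitter loop: I_B = (V_BB − V_BE)/(R_B + (β+1)R_E) = (2.1 − 0.7)/(220 + 151×0.56) = 0.0046 mA.
I_C = β·I_B = 150×0.0046 = 0.69 mA.
V_CE = V_CC − I_C·R_C − I_E·R_E = 13 − 0.69×1.5 − 0.694×0.56 = 11.6 V > V_CE(sat), so the active-region assumption holds.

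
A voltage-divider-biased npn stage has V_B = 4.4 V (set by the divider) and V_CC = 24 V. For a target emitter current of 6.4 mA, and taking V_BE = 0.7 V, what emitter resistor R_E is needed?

R_E ≈ 0.58 kΩ

V_E = V_B − V_BE = 4.4 − 0.7 = 3.7 V.
R_E = V_E / I_E = 3.7 / 6.4 = 0.578 kΩ.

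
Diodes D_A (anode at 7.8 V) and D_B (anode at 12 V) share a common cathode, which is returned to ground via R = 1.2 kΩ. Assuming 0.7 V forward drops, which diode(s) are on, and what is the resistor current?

Only D_B conducts; I_R ≈ 9.4 mA

Assume both conduct. Then node N would need to be at both 7.8−0.7 = 7.1 V and 12−0.7 = 11.3 V, which is impossible.
Assume only D_B conducts: V_N = 12 − 0.7 = 11.3 V, so I_R = 11.3/1.2 = 9.42 mA.
Check D_A: its anode-to-cathode voltage is 7.8 − 11.3 = -3.5 V < 0.7 V, so it is off. The assumption is consistent.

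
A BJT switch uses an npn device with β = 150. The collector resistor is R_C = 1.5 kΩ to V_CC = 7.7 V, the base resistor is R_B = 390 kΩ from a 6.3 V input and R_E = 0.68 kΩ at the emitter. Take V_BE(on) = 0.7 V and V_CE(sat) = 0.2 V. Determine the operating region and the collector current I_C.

active; I_C ≈ 1.7 mA

Assume active. Base-emitter loop: I_B = (V_BB − V_BE)/(R_B + (β+1)R_E) = (6.3 − 0.7)/(390 + 151×0.68) = 0.0114 mA.
I_C = β·I_B = 150×0.0114 = 1.7 mA.
V_CE = V_CC − I_C·R_C − I_E·R_E = 7.7 − 1.7×1.5 − 1.72×0.68 = 3.98 V > V_CE(sat), so the active-region assumption holds.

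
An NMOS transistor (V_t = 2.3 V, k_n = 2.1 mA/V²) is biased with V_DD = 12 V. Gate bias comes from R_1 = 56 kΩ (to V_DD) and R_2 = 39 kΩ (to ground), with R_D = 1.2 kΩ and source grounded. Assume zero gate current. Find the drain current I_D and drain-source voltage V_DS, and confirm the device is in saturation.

I_D ≈ 7.2 mA, V_DS ≈ 3.3 V

V_G = V_DD·R_2/(R_1+R_2) = 12×39/95 = 4.93 V. With the source grounded, V_GS = V_G = 4.93 V.
Assume saturation: I_D = (k_n/2)(V_GS − V_t)² = (2.1/2)×(4.93 − 2.3)² = 1.05×2.63² = 7.24 mA.
V_DS = V_DD − I_D·R_D = 12 − 7.24×1.2 = 3.31 V.
Saturation requires V_DS ≥ V_GS − V_t = 2.63 V; 3.31 ≥ 2.63 ✓.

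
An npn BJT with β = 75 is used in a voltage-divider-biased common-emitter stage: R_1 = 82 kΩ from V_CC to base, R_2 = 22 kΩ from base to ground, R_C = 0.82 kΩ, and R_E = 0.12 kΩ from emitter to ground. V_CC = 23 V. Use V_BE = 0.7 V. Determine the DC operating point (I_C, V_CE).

I_C ≈ 12 mA, V_CE ≈ 12 V

Thevenize the base divider: V_Th = V_CC·R_2/(R_1+R_2) = 23×22/104 = 4.87 V, R_Th = R_1‖R_2 = 17.3 kΩ.
Base-emitter loop: V_Th = I_B·R_Th + V_BE + (β+1)I_B·R_E, so I_B = (4.87 − 0.7) / (17.3 + 76×0.12) = 0.157 mA.
I_C = β·I_B = 75×0.157 = 11.8 mA, and I_E = (β+1)I_B = 12 mA.
V_CE = V_CC − I_C·R_C − I_E·R_E = 23 − 11.8×0.82 − 12×0.12 = 11.9 V.
V_CE = 11.9 V > 0.2 V confirms active-region operation.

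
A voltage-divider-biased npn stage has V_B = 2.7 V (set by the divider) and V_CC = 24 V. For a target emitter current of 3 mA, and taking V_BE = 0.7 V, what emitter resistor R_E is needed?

V_E = V_B − V_BE = 2.7 − 0.7 = 2 V.
R_E = V_E / I_E = 2 / 3 = 0.667 kΩ.

R_E ≈ 0.67 kΩ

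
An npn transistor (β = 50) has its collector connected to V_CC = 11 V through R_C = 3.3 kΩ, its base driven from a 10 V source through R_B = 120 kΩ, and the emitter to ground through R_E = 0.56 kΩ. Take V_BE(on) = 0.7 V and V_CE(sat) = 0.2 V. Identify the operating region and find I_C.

Assume active: I_B = (10 − 0.7)/(120 + 51×0.56) = 0.0626 mA, I_C = β·I_B = 3.13 mA.
Then V_CE = 11 − 3.13×3.3 − 3.19×0.56 = -1.12 V < 0.2 V — the active assumption fails.
Re-solve with V_CE = 0.2 V. KCL at the emitter: V_E/R_E = (V_BB−0.7−V_E)/R_B + (V_CC−0.2−V_E)/R_C, giving V_E = 1.6 V.
I_C = (V_CC − 0.2 − V_E)/R_C = (10.8 − 1.6)/3.3 = 2.79 mA.
Check: I_B = (9.3 − 1.6)/120 = 0.0642 mA, and β·I_B = 3.21 mA > I_C, confirming saturation.

saturation; I_C ≈ 2.8 mA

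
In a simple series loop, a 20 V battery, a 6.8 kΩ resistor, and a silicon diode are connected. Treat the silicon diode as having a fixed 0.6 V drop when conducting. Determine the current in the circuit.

I ≈ 2.9 mA

KVL around the loop: 20 = V_D + I·R = 0.6 + I × 6.8 kΩ.
So I = (20 − 0.6) / 6.8 kΩ = 19.4 / 6.8 = 2.85 mA.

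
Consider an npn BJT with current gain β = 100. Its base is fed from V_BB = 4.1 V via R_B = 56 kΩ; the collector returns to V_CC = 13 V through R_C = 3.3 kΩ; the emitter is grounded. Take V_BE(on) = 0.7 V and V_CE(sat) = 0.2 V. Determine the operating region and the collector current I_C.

saturation; I_C ≈ 3.9 mA

Assume active: I_B = (4.1 − 0.7)/56 = 0.0607 mA, giving I_C = β·I_B = 6.07 mA.
But then V_CE = 13 − 6.07×3.3 = -7.04 V < V_CE(sat) = 0.2 V — impossible in the active region.
So the transistor is saturated. With V_CE = 0.2 V, I_C = (V_CC − 0.2)/R_C = 12.8/3.3 = 3.88 mA.
Check: β·I_B = 6.07 mA > I_C = 3.88 mA, confirming saturation.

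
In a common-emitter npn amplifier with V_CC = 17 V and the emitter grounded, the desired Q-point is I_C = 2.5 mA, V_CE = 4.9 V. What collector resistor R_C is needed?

R_C ≈ 4.8 kΩ

Collector loop: V_CC = I_C·R_C + V_CE.
R_C = (V_CC − V_CE)/I_C = (17 − 4.9)/2.5 = 4.84 kΩ.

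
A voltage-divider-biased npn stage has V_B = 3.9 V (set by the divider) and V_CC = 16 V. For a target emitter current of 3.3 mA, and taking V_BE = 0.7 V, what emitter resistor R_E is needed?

R_E ≈ 0.97 kΩ

V_E = V_B − V_BE = 3.9 − 0.7 = 3.2 V.
R_E = V_E / I_E = 3.2 / 3.3 = 0.97 kΩ.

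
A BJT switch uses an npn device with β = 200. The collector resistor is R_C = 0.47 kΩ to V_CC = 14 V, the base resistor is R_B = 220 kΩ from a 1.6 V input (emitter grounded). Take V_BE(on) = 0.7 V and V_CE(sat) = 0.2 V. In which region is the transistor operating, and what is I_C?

active; I_C ≈ 0.82 mA

Assume active. Base-emitter loop: I_B = (V_BB − V_BE)/R_B = (1.6 − 0.7)/220 = 0.00409 mA.
I_C = β·I_B = 200×0.00409 = 0.818 mA.
V_CE = V_CC − I_C·R_C = 14 − 0.818×0.47 = 13.6 V > V_CE(sat), so the active-region assumption holds.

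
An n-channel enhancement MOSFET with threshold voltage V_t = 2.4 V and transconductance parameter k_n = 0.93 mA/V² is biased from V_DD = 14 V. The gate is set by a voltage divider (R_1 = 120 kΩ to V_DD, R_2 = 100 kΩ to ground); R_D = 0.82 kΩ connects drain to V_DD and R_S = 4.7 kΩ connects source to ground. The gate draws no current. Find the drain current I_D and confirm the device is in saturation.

I_D ≈ 0.6 mA

V_G = V_DD·R_2/(R_1+R_2) = 14×100/220 = 6.36 V.
Assume saturation: I_D = (k_n/2)(V_GS − V_t)² with V_GS = V_G − I_D·R_S = 6.36 − 4.7·I_D.
Substituting gives 10.3·I_D² − 18.3·I_D + 7.31 = 0, with roots I_D = 0.601 or 1.18 mA.
The root I_D = 1.18 mA gives V_GS = 0.805 V ≤ V_t, so take I_D = 0.601 mA.
Then V_GS = 3.54 V and V_DS = V_DD − I_D(R_D+R_S) = 14 − 0.601×5.52 = 10.7 V.
Saturation requires V_DS ≥ V_GS − V_t = 1.14 V; 10.7 ≥ 1.14 ✓.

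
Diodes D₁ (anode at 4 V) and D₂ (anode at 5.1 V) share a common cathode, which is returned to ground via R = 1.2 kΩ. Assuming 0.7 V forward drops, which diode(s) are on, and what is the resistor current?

Assume both conduct. Then node N would need to be at both 4−0.7 = 3.3 V and 5.1−0.7 = 4.4 V, which is impossible.
Assume only D₂ conducts: V_N = 5.1 − 0.7 = 4.4 V, so I_R = 4.4/1.2 = 3.67 mA.
Check D₁: its anode-to-cathode voltage is 4 − 4.4 = -0.4 V < 0.7 V, so it is off. The assumption is consistent.

Only D₂ conducts; I_R ≈ 3.7 mA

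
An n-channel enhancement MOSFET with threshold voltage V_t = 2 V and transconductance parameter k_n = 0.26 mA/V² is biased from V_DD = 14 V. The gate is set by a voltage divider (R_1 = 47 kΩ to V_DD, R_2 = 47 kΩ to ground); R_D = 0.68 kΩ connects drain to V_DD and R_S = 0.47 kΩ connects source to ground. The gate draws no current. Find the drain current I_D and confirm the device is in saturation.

V_G = V_DD·R_2/(R_1+R_2) = 14×47/94 = 7 V.
Assume saturation: I_D = (k_n/2)(V_GS − V_t)² with V_GS = V_G − I_D·R_S = 7 − 0.47·I_D.
Substituting gives 0.0287·I_D² − 1.61·I_D + 3.25 = 0, with roots I_D = 2.1 or 54 mA.
The root I_D = 54 mA gives V_GS = -18.4 V ≤ V_t, so take I_D = 2.1 mA.
Then V_GS = 6.02 V and V_DS = V_DD − I_D(R_D+R_S) = 14 − 2.1×1.15 = 11.6 V.
Saturation requires V_DS ≥ V_GS − V_t = 4.02 V; 11.6 ≥ 4.02 ✓.

I_D ≈ 2.1 mA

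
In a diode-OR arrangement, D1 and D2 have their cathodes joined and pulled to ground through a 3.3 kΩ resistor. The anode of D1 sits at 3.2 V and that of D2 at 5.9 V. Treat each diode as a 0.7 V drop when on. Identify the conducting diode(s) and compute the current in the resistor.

Only D2 conducts; I_R ≈ 1.6 mA

Assume both conduct. Then node N would need to be at both 3.2−0.7 = 2.5 V and 5.9−0.7 = 5.2 V, which is impossible.
Assume only D2 conducts: V_N = 5.9 − 0.7 = 5.2 V, so I_R = 5.2/3.3 = 1.58 mA.
Check D1: its anode-to-cathode voltage is 3.2 − 5.2 = -2 V < 0.7 V, so it is off. The assumption is consistent.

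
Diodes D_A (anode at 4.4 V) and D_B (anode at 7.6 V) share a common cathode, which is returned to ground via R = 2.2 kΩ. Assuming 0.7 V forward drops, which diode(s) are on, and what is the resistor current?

Only D_B conducts; I_R ≈ 3.1 mA

Assume both conduct. Then node N would need to be at both 4.4−0.7 = 3.7 V and 7.6−0.7 = 6.9 V, which is impossible.
Assume only D_B conducts: V_N = 7.6 − 0.7 = 6.9 V, so I_R = 6.9/2.2 = 3.14 mA.
Check D_A: its anode-to-cathode voltage is 4.4 − 6.9 = -2.5 V < 0.7 V, so it is off. The assumption is consistent.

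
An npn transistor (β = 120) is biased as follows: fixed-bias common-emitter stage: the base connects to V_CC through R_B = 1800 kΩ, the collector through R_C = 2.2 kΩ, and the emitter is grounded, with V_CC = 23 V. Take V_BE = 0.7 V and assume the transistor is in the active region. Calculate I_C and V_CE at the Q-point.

I_C ≈ 1.5 mA, V_CE ≈ 20 V

Base loop: V_CC = I_B·R_B + V_BE, so I_B = (23 − 0.7)/1800 kΩ = 0.0124 mA.
In the active region I_C = β·I_B = 120 × 0.0124 = 1.49 mA.
Collector loop: V_CE = V_CC − I_C·R_C = 23 − 1.49×2.2 = 19.7 V.
Since V_CE = 19.7 V > V_CE(sat) ≈ 0.2 V, the transistor is in the active region as assumed.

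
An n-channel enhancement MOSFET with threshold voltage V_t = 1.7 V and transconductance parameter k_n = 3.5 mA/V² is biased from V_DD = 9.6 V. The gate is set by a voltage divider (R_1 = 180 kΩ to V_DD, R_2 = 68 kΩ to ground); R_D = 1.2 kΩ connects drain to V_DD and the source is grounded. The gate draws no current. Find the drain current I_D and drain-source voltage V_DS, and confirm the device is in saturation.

I_D ≈ 1.5 mA, V_DS ≈ 7.8 V

V_G = V_DD·R_2/(R_1+R_2) = 9.6×68/248 = 2.63 V. With the source grounded, V_GS = V_G = 2.63 V.
Assume saturation: I_D = (k_n/2)(V_GS − V_t)² = (3.5/2)×(2.63 − 1.7)² = 1.75×0.932² = 1.52 mA.
V_DS = V_DD − I_D·R_D = 9.6 − 1.52×1.2 = 7.77 V.
Saturation requires V_DS ≥ V_GS − V_t = 0.932 V; 7.77 ≥ 0.932 ✓.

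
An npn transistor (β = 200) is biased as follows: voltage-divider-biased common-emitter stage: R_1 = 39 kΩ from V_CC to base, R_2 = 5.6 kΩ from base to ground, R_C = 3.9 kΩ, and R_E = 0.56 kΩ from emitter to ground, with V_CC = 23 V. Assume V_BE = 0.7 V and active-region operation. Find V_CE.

V_CE ≈ 6.4 V

Thevenize the base divider: V_Th = V_CC·R_2/(R_1+R_2) = 23×5.6/44.6 = 2.89 V, R_Th = R_1‖R_2 = 4.9 kΩ.
Base-emitter loop: V_Th = I_B·R_Th + V_BE + (β+1)I_B·R_E, so I_B = (2.89 − 0.7) / (4.9 + 201×0.56) = 0.0186 mA.
I_C = β·I_B = 200×0.0186 = 3.73 mA, and I_E = (β+1)I_B = 3.74 mA.
V_CE = V_CC − I_C·R_C − I_E·R_E = 23 − 3.73×3.9 − 3.74×0.56 = 6.37 V.
V_CE = 6.37 V > 0.2 V confirms active-region operation.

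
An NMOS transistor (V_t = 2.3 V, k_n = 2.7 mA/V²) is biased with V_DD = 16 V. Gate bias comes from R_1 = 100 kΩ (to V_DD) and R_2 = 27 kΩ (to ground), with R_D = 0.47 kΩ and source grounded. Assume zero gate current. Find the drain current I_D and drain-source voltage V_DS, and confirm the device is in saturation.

V_G = V_DD·R_2/(R_1+R_2) = 16×27/127 = 3.4 V. With the source grounded, V_GS = V_G = 3.4 V.
Assume saturation: I_D = (k_n/2)(V_GS − V_t)² = (2.7/2)×(3.4 − 2.3)² = 1.35×1.1² = 1.64 mA.
V_DS = V_DD − I_D·R_D = 16 − 1.64×0.47 = 15.2 V.
Saturation requires V_DS ≥ V_GS − V_t = 1.1 V; 15.2 ≥ 1.1 ✓.

I_D ≈ 1.6 mA, V_DS ≈ 15 V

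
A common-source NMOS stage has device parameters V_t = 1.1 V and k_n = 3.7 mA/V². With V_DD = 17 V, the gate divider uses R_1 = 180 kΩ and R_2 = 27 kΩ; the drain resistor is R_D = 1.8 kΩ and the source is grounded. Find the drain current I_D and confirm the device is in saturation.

I_D ≈ 2.3 mA

V_G = V_DD·R_2/(R_1+R_2) = 17×27/207 = 2.22 V. With the source grounded, V_GS = V_G = 2.22 V.
Assume saturation: I_D = (k_n/2)(V_GS − V_t)² = (3.7/2)×(2.22 − 1.1)² = 1.85×1.12² = 2.31 mA.
V_DS = V_DD − I_D·R_D = 17 − 2.31×1.8 = 12.8 V.
Saturation requires V_DS ≥ V_GS − V_t = 1.12 V; 12.8 ≥ 1.12 ✓.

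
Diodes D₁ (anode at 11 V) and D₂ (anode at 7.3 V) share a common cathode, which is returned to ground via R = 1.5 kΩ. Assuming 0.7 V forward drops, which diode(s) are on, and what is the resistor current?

Only D₁ conducts; I_R ≈ 6.9 mA

Assume both conduct. Then node N would need to be at both 11−0.7 = 10.3 V and 7.3−0.7 = 6.6 V, which is impossible.
Assume only D₁ conducts: V_N = 11 − 0.7 = 10.3 V, so I_R = 10.3/1.5 = 6.87 mA.
Check D₂: its anode-to-cathode voltage is 7.3 − 10.3 = -3 V < 0.7 V, so it is off. The assumption is consistent.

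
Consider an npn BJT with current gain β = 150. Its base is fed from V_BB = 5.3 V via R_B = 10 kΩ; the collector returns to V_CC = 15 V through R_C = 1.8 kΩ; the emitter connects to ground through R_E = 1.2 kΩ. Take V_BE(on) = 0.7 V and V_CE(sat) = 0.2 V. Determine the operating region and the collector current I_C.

active; I_C ≈ 3.6 mA

Assume active. Base-emitter loop: I_B = (V_BB − V_BE)/(R_B + (β+1)R_E) = (5.3 − 0.7)/(10 + 151×1.2) = 0.0241 mA.
I_C = β·I_B = 150×0.0241 = 3.61 mA.
V_CE = V_CC − I_C·R_C − I_E·R_E = 15 − 3.61×1.8 − 3.63×1.2 = 4.14 V > V_CE(sat), so the active-region assumption holds.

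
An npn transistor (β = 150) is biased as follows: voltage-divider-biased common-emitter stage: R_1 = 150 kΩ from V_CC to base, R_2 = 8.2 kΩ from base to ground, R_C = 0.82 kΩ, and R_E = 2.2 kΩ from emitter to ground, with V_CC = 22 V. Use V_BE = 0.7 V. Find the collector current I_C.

I_C ≈ 0.19 mA

Thevenize the base divider: V_Th = V_CC·R_2/(R_1+R_2) = 22×8.2/158 = 1.14 V, R_Th = R_1‖R_2 = 7.77 kΩ.
Base-emitter loop: V_Th = I_B·R_Th + V_BE + (β+1)I_B·R_E, so I_B = (1.14 − 0.7) / (7.77 + 151×2.2) = 0.0013 mA.
I_C = β·I_B = 150×0.0013 = 0.194 mA, and I_E = (β+1)I_B = 0.196 mA.
V_CE = V_CC − I_C·R_C − I_E·R_E = 22 − 0.194×0.82 − 0.196×2.2 = 21.4 V.
V_CE = 21.4 V > 0.2 V confirms active-region operation.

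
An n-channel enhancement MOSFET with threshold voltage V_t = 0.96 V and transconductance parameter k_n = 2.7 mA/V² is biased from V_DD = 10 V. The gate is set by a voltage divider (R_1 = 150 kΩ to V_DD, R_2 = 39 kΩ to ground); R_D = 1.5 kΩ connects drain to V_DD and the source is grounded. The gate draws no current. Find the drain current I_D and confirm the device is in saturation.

V_G = V_DD·R_2/(R_1+R_2) = 10×39/189 = 2.06 V. With the source grounded, V_GS = V_G = 2.06 V.
Assume saturation: I_D = (k_n/2)(V_GS − V_t)² = (2.7/2)×(2.06 − 0.96)² = 1.35×1.1² = 1.64 mA.
V_DS = V_DD − I_D·R_D = 10 − 1.64×1.5 = 7.53 V.
Saturation requires V_DS ≥ V_GS − V_t = 1.1 V; 7.53 ≥ 1.1 ✓.

I_D ≈ 1.6 mA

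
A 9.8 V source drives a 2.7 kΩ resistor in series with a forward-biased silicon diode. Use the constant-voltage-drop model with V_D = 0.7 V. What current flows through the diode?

KVL around the loop: 9.8 = V_D + I·R = 0.7 + I × 2.7 kΩ.
So I = (9.8 − 0.7) / 2.7 kΩ = 9.1 / 2.7 = 3.37 mA.

I ≈ 3.4 mA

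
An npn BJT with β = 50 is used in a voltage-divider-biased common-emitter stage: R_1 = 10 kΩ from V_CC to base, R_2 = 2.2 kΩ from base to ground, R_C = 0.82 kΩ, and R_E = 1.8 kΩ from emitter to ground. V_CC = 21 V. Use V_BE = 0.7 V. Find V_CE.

Thevenize the base divider: V_Th = V_CC·R_2/(R_1+R_2) = 21×2.2/12.2 = 3.79 V, R_Th = R_1‖R_2 = 1.8 kΩ.
Base-emitter loop: V_Th = I_B·R_Th + V_BE + (β+1)I_B·R_E, so I_B = (3.79 − 0.7) / (1.8 + 51×1.8) = 0.033 mA.
I_C = β·I_B = 50×0.033 = 1.65 mA, and I_E = (β+1)I_B = 1.68 mA.
V_CE = V_CC − I_C·R_C − I_E·R_E = 21 − 1.65×0.82 − 1.68×1.8 = 16.6 V.
V_CE = 16.6 V > 0.2 V confirms active-region operation.

V_CE ≈ 17 V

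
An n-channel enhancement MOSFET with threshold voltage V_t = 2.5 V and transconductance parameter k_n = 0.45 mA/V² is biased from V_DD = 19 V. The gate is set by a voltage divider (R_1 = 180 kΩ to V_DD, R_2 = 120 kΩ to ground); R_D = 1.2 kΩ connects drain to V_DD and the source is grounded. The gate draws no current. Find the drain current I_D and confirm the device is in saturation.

I_D ≈ 5.9 mA

V_G = V_DD·R_2/(R_1+R_2) = 19×120/300 = 7.6 V. With the source grounded, V_GS = V_G = 7.6 V.
Assume saturation: I_D = (k_n/2)(V_GS − V_t)² = (0.45/2)×(7.6 − 2.5)² = 0.225×5.1² = 5.85 mA.
V_DS = V_DD − I_D·R_D = 19 − 5.85×1.2 = 12 V.
Saturation requires V_DS ≥ V_GS − V_t = 5.1 V; 12 ≥ 5.1 ✓.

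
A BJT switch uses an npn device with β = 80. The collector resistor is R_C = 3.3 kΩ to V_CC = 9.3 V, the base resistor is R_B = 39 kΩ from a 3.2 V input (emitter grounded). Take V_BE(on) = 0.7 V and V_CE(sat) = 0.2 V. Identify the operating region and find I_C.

saturation; I_C ≈ 2.8 mA

Assume active: I_B = (3.2 − 0.7)/39 = 0.0641 mA, giving I_C = β·I_B = 5.13 mA.
But then V_CE = 9.3 − 5.13×3.3 = -7.62 V < V_CE(sat) = 0.2 V — impossible in the active region.
So the transistor is saturated. With V_CE = 0.2 V, I_C = (V_CC − 0.2)/R_C = 9.1/3.3 = 2.76 mA.
Check: β·I_B = 5.13 mA > I_C = 2.76 mA, confirming saturation.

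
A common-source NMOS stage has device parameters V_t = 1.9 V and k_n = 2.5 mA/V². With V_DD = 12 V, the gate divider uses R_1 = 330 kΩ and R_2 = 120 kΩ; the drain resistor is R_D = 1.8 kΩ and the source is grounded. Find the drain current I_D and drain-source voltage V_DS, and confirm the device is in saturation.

I_D ≈ 2.1 mA, V_DS ≈ 8.2 V

V_G = V_DD·R_2/(R_1+R_2) = 12×120/450 = 3.2 V. With the source grounded, V_GS = V_G = 3.2 V.
Assume saturation: I_D = (k_n/2)(V_GS − V_t)² = (2.5/2)×(3.2 − 1.9)² = 1.25×1.3² = 2.11 mA.
V_DS = V_DD − I_D·R_D = 12 − 2.11×1.8 = 8.2 V.
Saturation requires V_DS ≥ V_GS − V_t = 1.3 V; 8.2 ≥ 1.3 ✓.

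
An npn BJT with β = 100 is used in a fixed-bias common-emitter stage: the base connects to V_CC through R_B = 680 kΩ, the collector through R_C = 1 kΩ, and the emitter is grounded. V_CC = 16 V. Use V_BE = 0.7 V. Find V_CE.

V_CE ≈ 14 V

Base loop: V_CC = I_B·R_B + V_BE, so I_B = (16 − 0.7)/680 kΩ = 0.0225 mA.
In the active region I_C = β·I_B = 100 × 0.0225 = 2.25 mA.
Collector loop: V_CE = V_CC − I_C·R_C = 16 − 2.25×1 = 13.8 V.
Since V_CE = 13.8 V > V_CE(sat) ≈ 0.2 V, the transistor is in the active region as assumed.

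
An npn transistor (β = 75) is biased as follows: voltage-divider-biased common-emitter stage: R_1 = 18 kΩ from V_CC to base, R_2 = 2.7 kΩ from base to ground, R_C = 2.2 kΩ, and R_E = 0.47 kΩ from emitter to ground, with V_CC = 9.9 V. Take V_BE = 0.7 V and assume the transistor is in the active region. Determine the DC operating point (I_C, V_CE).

I_C ≈ 1.2 mA, V_CE ≈ 6.8 V

Thevenize the base divider: V_Th = V_CC·R_2/(R_1+R_2) = 9.9×2.7/20.7 = 1.29 V, R_Th = R_1‖R_2 = 2.35 kΩ.
Base-emitter loop: V_Th = I_B·R_Th + V_BE + (β+1)I_B·R_E, so I_B = (1.29 − 0.7) / (2.35 + 76×0.47) = 0.0155 mA.
I_C = β·I_B = 75×0.0155 = 1.16 mA, and I_E = (β+1)I_B = 1.18 mA.
V_CE = V_CC − I_C·R_C − I_E·R_E = 9.9 − 1.16×2.2 − 1.18×0.47 = 6.78 V.
V_CE = 6.78 V > 0.2 V confirms active-region operation.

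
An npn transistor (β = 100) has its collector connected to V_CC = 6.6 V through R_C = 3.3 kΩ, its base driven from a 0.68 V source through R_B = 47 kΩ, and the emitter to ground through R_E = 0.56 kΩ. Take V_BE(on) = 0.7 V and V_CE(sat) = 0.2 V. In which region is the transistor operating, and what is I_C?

cutoff; I_C ≈ 0

V_BB = 0.68 V ≤ V_BE(on) = 0.7 V, so the base-emitter junction is not forward biased.
The transistor is in cutoff: I_B = I_C = 0.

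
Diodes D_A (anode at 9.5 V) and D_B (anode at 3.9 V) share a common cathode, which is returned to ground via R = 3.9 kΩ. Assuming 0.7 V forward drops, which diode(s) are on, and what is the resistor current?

Only D_A conducts; I_R ≈ 2.3 mA

Assume both conduct. Then node N would need to be at both 9.5−0.7 = 8.8 V and 3.9−0.7 = 3.2 V, which is impossible.
Assume only D_A conducts: V_N = 9.5 − 0.7 = 8.8 V, so I_R = 8.8/3.9 = 2.26 mA.
Check D_B: its anode-to-cathode voltage is 3.9 − 8.8 = -4.9 V < 0.7 V, so it is off. The assumption is consistent.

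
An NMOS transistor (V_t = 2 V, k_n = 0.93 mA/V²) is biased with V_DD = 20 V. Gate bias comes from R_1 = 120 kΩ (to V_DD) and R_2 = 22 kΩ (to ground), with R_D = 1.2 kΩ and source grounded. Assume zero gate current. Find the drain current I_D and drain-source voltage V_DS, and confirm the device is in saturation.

I_D ≈ 0.56 mA, V_DS ≈ 19 V

V_G = V_DD·R_2/(R_1+R_2) = 20×22/142 = 3.1 V. With the source grounded, V_GS = V_G = 3.1 V.
Assume saturation: I_D = (k_n/2)(V_GS − V_t)² = (0.93/2)×(3.1 − 2)² = 0.465×1.1² = 0.561 mA.
V_DS = V_DD − I_D·R_D = 20 − 0.561×1.2 = 19.3 V.
Saturation requires V_DS ≥ V_GS − V_t = 1.1 V; 19.3 ≥ 1.1 ✓.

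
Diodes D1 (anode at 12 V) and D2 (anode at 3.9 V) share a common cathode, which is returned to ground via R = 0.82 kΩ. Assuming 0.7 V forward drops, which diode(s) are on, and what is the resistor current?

Only D1 conducts; I_R ≈ 14 mA

Assume both conduct. Then node N would need to be at both 12−0.7 = 11.3 V and 3.9−0.7 = 3.2 V, which is impossible.
Assume only D1 conducts: V_N = 12 − 0.7 = 11.3 V, so I_R = 11.3/0.82 = 13.8 mA.
Check D2: its anode-to-cathode voltage is 3.9 − 11.3 = -7.4 V < 0.7 V, so it is off. The assumption is consistent.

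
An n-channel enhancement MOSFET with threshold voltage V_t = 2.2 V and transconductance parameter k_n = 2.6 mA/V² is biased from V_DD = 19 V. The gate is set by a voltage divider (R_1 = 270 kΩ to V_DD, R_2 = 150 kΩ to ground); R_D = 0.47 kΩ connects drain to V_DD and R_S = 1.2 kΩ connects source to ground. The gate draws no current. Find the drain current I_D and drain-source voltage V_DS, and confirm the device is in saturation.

I_D ≈ 2.6 mA, V_DS ≈ 15 V

V_G = V_DD·R_2/(R_1+R_2) = 19×150/420 = 6.79 V.
Assume saturation: I_D = (k_n/2)(V_GS − V_t)² with V_GS = V_G − I_D·R_S = 6.79 − 1.2·I_D.
Substituting gives 1.87·I_D² − 15.3·I_D + 27.3 = 0, with roots I_D = 2.64 or 5.54 mA.
The root I_D = 5.54 mA gives V_GS = 0.135 V ≤ V_t, so take I_D = 2.64 mA.
Then V_GS = 3.62 V and V_DS = V_DD − I_D(R_D+R_S) = 19 − 2.64×1.67 = 14.6 V.
Saturation requires V_DS ≥ V_GS − V_t = 1.42 V; 14.6 ≥ 1.42 ✓.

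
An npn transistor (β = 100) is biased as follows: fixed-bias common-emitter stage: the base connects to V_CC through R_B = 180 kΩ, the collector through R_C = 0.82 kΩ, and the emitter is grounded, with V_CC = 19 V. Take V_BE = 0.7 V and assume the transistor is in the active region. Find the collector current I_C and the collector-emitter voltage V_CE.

I_C ≈ 10 mA, V_CE ≈ 11 V

Base loop: V_CC = I_B·R_B + V_BE, so I_B = (19 − 0.7)/180 kΩ = 0.102 mA.
In the active region I_C = β·I_B = 100 × 0.102 = 10.2 mA.
Collector loop: V_CE = V_CC − I_C·R_C = 19 − 10.2×0.82 = 10.7 V.
Since V_CE = 10.7 V > V_CE(sat) ≈ 0.2 V, the transistor is in the active region as assumed.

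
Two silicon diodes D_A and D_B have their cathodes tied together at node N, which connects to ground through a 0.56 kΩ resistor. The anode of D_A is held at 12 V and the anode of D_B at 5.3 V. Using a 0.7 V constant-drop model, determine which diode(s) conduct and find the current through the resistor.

Only D_A conducts; I_R ≈ 20 mA

Assume both conduct. Then node N would need to be at both 12−0.7 = 11.3 V and 5.3−0.7 = 4.6 V, which is impossible.
Assume only D_A conducts: V_N = 12 − 0.7 = 11.3 V, so I_R = 11.3/0.56 = 20.2 mA.
Check D_B: its anode-to-cathode voltage is 5.3 − 11.3 = -6 V < 0.7 V, so it is off. The assumption is consistent.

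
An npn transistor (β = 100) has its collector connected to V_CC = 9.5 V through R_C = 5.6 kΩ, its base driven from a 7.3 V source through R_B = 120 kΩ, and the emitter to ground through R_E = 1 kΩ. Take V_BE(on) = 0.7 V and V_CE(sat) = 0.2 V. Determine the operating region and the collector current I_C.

Assume active: I_B = (7.3 − 0.7)/(120 + 101×1) = 0.0299 mA, I_C = β·I_B = 2.99 mA.
Then V_CE = 9.5 − 2.99×5.6 − 3.02×1 = -10.2 V < 0.2 V — the active assumption fails.
Re-solve with V_CE = 0.2 V. KCL at the emitter: V_E/R_E = (V_BB−0.7−V_E)/R_B + (V_CC−0.2−V_E)/R_C, giving V_E = 1.45 V.
I_C = (V_CC − 0.2 − V_E)/R_C = (9.3 − 1.45)/5.6 = 1.4 mA.
Check: I_B = (6.6 − 1.45)/120 = 0.043 mA, and β·I_B = 4.3 mA > I_C, confirming saturation.

saturation; I_C ≈ 1.4 mA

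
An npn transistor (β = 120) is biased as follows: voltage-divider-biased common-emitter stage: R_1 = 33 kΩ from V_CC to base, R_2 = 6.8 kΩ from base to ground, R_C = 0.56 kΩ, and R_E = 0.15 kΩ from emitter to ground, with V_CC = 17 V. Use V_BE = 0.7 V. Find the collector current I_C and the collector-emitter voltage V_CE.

I_C ≈ 11 mA, V_CE ≈ 9.1 V

Thevenize the base divider: V_Th = V_CC·R_2/(R_1+R_2) = 17×6.8/39.8 = 2.9 V, R_Th = R_1‖R_2 = 5.64 kΩ.
Base-emitter loop: V_Th = I_B·R_Th + V_BE + (β+1)I_B·R_E, so I_B = (2.9 − 0.7) / (5.64 + 121×0.15) = 0.0927 mA.
I_C = β·I_B = 120×0.0927 = 11.1 mA, and I_E = (β+1)I_B = 11.2 mA.
V_CE = V_CC − I_C·R_C − I_E·R_E = 17 − 11.1×0.56 − 11.2×0.15 = 9.09 V.
V_CE = 9.09 V > 0.2 V confirms active-region operation.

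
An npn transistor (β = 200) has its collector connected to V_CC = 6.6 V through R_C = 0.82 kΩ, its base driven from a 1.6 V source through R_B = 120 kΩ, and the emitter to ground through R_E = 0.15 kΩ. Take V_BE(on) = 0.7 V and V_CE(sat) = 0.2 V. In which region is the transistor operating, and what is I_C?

Assume active. Base-emitter loop: I_B = (V_BB − V_BE)/(R_B + (β+1)R_E) = (1.6 − 0.7)/(120 + 201×0.15) = 0.00599 mA.
I_C = β·I_B = 200×0.00599 = 1.2 mA.
V_CE = V_CC − I_C·R_C − I_E·R_E = 6.6 − 1.2×0.82 − 1.2×0.15 = 5.44 V > V_CE(sat), so the active-region assumption holds.

active; I_C ≈ 1.2 mA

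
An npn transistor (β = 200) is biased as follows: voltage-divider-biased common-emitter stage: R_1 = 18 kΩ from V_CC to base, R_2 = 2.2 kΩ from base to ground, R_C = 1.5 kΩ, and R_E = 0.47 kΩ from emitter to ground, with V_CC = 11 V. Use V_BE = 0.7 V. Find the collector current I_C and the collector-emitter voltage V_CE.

I_C ≈ 1 mA, V_CE ≈ 9 V

Thevenize the base divider: V_Th = V_CC·R_2/(R_1+R_2) = 11×2.2/20.2 = 1.2 V, R_Th = R_1‖R_2 = 1.96 kΩ.
Base-emitter loop: V_Th = I_B·R_Th + V_BE + (β+1)I_B·R_E, so I_B = (1.2 − 0.7) / (1.96 + 201×0.47) = 0.00516 mA.
I_C = β·I_B = 200×0.00516 = 1.03 mA, and I_E = (β+1)I_B = 1.04 mA.
V_CE = V_CC − I_C·R_C − I_E·R_E = 11 − 1.03×1.5 − 1.04×0.47 = 8.96 V.
V_CE = 8.96 V > 0.2 V confirms active-region operation.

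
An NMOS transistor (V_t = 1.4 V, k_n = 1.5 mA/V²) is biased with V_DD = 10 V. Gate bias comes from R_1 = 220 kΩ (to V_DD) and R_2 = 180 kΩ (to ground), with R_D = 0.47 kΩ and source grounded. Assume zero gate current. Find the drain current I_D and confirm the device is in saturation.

V_G = V_DD·R_2/(R_1+R_2) = 10×180/400 = 4.5 V. With the source grounded, V_GS = V_G = 4.5 V.
Assume saturation: I_D = (k_n/2)(V_GS − V_t)² = (1.5/2)×(4.5 − 1.4)² = 0.75×3.1² = 7.21 mA.
V_DS = V_DD − I_D·R_D = 10 − 7.21×0.47 = 6.61 V.
Saturation requires V_DS ≥ V_GS − V_t = 3.1 V; 6.61 ≥ 3.1 ✓.

I_D ≈ 7.2 mA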